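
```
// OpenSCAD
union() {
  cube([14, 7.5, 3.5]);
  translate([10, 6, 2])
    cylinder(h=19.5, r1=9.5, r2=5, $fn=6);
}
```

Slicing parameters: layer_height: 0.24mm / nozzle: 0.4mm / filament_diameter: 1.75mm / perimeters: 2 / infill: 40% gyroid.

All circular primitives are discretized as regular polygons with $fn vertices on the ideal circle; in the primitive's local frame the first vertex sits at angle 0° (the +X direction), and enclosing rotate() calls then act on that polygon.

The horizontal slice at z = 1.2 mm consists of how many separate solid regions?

1

At z = 1.2 mm: the cube (footprint 14×7.5) is included at this height; the cone at (10, 6) does not reach this height (z outside [2, 21.5]); Taking the union: only the 14×7.5 cube is present, so the union is just that shape — 1 connected region. The result has 1 disconnected region.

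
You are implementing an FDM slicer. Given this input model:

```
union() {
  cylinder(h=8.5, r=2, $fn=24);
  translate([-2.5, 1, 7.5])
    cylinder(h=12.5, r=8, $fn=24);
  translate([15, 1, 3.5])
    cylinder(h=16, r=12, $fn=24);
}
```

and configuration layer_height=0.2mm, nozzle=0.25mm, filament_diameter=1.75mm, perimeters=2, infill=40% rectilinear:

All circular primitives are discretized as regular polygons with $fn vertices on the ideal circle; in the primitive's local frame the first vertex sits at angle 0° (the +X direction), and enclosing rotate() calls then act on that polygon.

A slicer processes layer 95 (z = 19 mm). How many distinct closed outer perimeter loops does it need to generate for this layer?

At z = 19 mm: the cylinder does not reach this height (z outside [0, 8.5]); the r=8 cylinder at (-2.5, 1) contributes a regular 24-gon of circumradius 8; the cylinder at (15, 1): section is a regular 24-gon, circumradius r=12; Taking the union: the regions partially overlap (shared area 14.87 mm²), so overlapping operands fuse into one piece — 1 connected region. The result has 1 disconnected region.

1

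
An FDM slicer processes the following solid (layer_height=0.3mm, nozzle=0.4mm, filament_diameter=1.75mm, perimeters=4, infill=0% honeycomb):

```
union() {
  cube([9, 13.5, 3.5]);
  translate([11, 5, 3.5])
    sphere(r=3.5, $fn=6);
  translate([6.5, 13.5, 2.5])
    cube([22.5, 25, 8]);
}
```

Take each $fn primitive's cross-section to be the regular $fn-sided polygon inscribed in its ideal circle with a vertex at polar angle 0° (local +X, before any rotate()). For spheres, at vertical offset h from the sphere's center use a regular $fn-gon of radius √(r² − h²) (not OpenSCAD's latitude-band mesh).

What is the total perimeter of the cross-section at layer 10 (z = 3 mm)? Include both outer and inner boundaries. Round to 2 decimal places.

144.86 mm

At z = 3 mm: the cube (footprint 9×13.5) is included at this height (perimeter 45.00 mm); the r=3.5 sphere at (11, 5) slices to a regular 6-gon of circumradius 3.464 (√(r²−h²) with h=0.5 from center) (perimeter = 2·6·3.464·sin(180°/6) = 20.78 mm); the cube at (6.5, 13.5) is present — its section is the full 22.5×25 rectangle (perimeter 95.00 mm); Combining (union): the regions partially overlap (shared area 3.71 mm²), so the edge portions inside another operand are dropped and the merged outline is re-measured after clipping — boundary = 144.86 mm. Overall, the cross-section is a single solid region. Total boundary length (outer) = 144.86 mm.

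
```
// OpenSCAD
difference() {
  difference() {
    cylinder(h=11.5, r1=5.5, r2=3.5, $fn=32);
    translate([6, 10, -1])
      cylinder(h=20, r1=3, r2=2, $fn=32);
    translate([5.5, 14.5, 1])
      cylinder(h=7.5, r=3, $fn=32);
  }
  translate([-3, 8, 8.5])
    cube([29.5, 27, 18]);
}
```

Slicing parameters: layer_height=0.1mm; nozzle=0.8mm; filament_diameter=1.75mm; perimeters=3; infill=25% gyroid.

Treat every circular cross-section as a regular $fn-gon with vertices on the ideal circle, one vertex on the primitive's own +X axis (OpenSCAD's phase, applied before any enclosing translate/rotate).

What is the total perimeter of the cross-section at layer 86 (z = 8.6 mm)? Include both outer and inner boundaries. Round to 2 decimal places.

At z = 8.6 mm: the cone (r1=5.5→r2=3.5) has section circumradius 4.004 here — a regular 32-gon (perimeter = 2·32·4.004·sin(180°/32) = 25.12 mm); the cone at (6, 10) (r1=3→r2=2) has section circumradius 2.520 here — a regular 32-gon (perimeter = 2·32·2.520·sin(180°/32) = 15.81 mm); the cylinder at (5.5, 14.5) is absent (z outside [1, 8.5]); Taking the first minus the rest: starting from the cone, the cone at (6, 10) misses the remaining region (no effect) — boundary = 25.12 mm; the cube at (-3, 8) is present — its section is the full 29.5×27 rectangle (perimeter 113.00 mm); After the difference (first − rest): starting from the result so far, the 29.5×27 cube at (-3, 8) misses the remaining region (no effect) — boundary = 25.12 mm. Overall, the cross-section is a single solid region. Total boundary length (outer) = 25.12 mm.

25.12 mm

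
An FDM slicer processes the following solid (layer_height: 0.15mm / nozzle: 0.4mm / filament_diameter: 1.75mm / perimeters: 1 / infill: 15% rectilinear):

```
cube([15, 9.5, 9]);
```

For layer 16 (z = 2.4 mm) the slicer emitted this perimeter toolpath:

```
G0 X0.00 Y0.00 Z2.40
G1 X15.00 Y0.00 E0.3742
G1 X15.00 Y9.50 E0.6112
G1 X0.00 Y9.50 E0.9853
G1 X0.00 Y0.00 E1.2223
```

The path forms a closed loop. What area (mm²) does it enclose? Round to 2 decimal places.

Apply the shoelace formula to the sequence of (X, Y) vertices; enclosed area = 142.50 mm².

142.50 mm²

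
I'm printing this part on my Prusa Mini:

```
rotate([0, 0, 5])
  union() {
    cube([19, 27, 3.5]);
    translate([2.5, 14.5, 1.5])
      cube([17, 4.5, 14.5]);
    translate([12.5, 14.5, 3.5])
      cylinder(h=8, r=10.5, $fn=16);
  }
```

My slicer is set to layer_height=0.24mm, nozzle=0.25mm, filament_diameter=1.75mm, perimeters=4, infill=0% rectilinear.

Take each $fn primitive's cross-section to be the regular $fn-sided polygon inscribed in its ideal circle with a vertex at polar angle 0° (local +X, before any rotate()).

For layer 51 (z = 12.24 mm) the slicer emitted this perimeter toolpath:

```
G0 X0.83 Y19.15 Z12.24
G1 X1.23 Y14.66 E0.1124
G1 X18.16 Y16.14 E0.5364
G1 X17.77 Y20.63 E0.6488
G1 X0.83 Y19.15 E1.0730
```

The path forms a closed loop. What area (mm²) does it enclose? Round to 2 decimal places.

76.62 mm²

Apply the shoelace formula to the sequence of (X, Y) vertices; enclosed area = 76.62 mm².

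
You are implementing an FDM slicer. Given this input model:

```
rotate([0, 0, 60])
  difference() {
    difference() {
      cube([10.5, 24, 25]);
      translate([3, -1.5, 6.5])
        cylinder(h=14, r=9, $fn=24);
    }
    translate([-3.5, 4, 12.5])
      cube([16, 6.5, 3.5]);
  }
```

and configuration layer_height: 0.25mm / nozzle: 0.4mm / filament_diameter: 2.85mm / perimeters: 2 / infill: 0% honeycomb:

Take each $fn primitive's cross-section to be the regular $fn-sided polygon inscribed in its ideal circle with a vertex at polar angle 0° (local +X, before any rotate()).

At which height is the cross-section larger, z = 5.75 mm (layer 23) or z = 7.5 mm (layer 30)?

Layer 23 (z = 5.75): the 10.5×24 cube contributes its full rectangle (area 252.00 mm²); the cylinder at (3, -1.5) does not reach this height (z outside [6.5, 20.5]); After the difference (first − rest): none of the subtracted shapes is present at this height, so the 10.5×24 cube is unchanged — area = 252.00 mm²; the cube at (-3.5, 4) does not reach this height (z outside [12.5, 16]); Subtracting the remaining from the first: none of the subtracted shapes is present at this height, so that combined region is unchanged — area = 252.00 mm²; (whole slice rotated 60° about Z — lengths, areas and connectivity unchanged). So its area = 252.00 mm². Layer 30 (z = 7.5): the cube (footprint 10.5×24) is included at this height (area 252.00 mm²); the r=9 cylinder at (3, -1.5) contributes a regular 24-gon of circumradius 9 (area = (24/2)·9.000²·sin(360°/24) = 251.57 mm²); Taking the first minus the rest: starting from the 10.5×24 cube (252.00 mm²), the r=9 cylinder at (3, -1.5) partially overlaps it — only the 68.68 mm² overlap (of its 251.57 mm²) is removed, clipping the outline — area = 183.32 mm²; the cube at (-3.5, 4) is absent (z outside [12.5, 16]); Subtracting the remaining from the first: none of the subtracted shapes is present at this height, so that combined region is unchanged — area = 183.32 mm²; (rotated 60° about Z; rotation is an isometry so areas/perimeters/island counts are preserved). So its area = 183.32 mm². Layer 23 is larger (252.00 vs 183.32 mm²).

layer 23 (z = 5.75 mm)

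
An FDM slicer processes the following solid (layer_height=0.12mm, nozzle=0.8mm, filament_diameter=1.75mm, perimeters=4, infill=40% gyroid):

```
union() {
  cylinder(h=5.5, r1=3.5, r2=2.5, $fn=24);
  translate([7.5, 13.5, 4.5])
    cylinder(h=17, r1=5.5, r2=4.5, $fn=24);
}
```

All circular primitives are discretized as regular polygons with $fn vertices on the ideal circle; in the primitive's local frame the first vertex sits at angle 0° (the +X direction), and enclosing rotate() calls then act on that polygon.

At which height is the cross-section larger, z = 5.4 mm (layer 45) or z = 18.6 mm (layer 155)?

layer 45 (z = 5.4 mm)

Layer 45 (z = 5.4): the cone contributes a regular 24-gon of circumradius 2.518 (interpolated between r1=3.5 and r2=2.5 at t=0.982) (area = (24/2)·2.518²·sin(360°/24) = 19.69 mm²); the cone at (7.5, 13.5) contributes a regular 24-gon of circumradius 5.447 (interpolated between r1=5.5 and r2=4.5 at t=0.053) (area = (24/2)·5.447²·sin(360°/24) = 92.15 mm²); Merging all regions: the 2 present regions are separate (no shared area or edge), so areas and boundary lengths simply add and each stays a separate island — area = 111.85 mm². So its area = 111.85 mm². Layer 155 (z = 18.6): the cone is not intersected at this z (z outside [0, 5.5]); the cone at (7.5, 13.5) contributes a regular 24-gon of circumradius 4.671 (interpolated between r1=5.5 and r2=4.5 at t=0.829) (area = (24/2)·4.671²·sin(360°/24) = 67.75 mm²); Taking the union: only the cone at (7.5, 13.5) is present, so the union is just that shape — area = 67.75 mm². So its area = 67.75 mm². Layer 45 is larger (111.85 vs 67.75 mm²).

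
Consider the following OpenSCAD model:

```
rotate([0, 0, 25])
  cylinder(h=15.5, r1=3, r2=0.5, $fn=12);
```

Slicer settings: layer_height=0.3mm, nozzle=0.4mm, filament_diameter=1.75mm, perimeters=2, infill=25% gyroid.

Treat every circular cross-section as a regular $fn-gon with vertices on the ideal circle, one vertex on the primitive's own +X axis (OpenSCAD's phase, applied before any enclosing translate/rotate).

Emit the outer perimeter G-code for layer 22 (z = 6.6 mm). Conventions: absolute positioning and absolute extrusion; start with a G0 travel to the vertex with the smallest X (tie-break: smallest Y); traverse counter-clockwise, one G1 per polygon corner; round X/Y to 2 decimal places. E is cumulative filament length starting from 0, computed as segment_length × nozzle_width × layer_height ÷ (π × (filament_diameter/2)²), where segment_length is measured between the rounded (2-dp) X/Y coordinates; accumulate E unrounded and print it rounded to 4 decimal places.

At z = 6.6 mm: the cone contributes a regular 12-gon of circumradius 1.935 (interpolated between r1=3 and r2=0.5 at t=0.426); (whole slice rotated 25° about Z — lengths, areas and connectivity unchanged). The outline is a single polygon with 12 vertices. Extrusion per mm of travel: 0.4 × 0.3 / (π × 0.875²) = 0.049890. Accumulating E over each segment gives final E = 0.6001.

G0 X-1.93 Y0.17 Z6.60
G1 X-1.75 Y-0.82 E0.0502
G1 X-1.11 Y-1.59 E0.1002
G1 X-0.17 Y-1.93 E0.1500
G1 X0.82 Y-1.75 E0.2002
G1 X1.59 Y-1.11 E0.2502
G1 X1.93 Y-0.17 E0.3000
G1 X1.75 Y0.82 E0.3502
G1 X1.11 Y1.59 E0.4002
G1 X0.17 Y1.93 E0.4501
G1 X-0.82 Y1.75 E0.5003
G1 X-1.59 Y1.11 E0.5502
G1 X-1.93 Y0.17 E0.6001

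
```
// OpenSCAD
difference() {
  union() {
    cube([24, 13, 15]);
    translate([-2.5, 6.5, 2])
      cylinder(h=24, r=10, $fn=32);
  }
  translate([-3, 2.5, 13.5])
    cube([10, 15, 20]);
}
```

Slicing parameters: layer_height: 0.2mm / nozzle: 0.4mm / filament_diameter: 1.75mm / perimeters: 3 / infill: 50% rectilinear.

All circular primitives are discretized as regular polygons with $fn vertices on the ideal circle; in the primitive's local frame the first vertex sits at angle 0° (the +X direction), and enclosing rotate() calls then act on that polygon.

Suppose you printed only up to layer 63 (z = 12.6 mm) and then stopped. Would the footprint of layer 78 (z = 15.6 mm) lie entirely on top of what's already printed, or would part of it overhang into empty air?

Compare the two slices. At z = 12.6: the cube (footprint 24×13) is included at this height (area 312.00 mm²); the r=10 cylinder at (-2.5, 6.5) gives a regular 32-gon of circumradius 10 (constant along its height) (area = (32/2)·10.000²·sin(360°/32) = 312.14 mm²); Combining (union): the regions partially overlap — summed areas 624.14 mm² minus the doubly-counted overlap 87.19 mm² gives 536.95 mm² — area = 536.95 mm²; the cube at (-3, 2.5) is not intersected at this z (z outside [13.5, 33.5]); Taking the first minus the rest: none of the subtracted shapes is present at this height, so the result so far is unchanged — area = 536.95 mm². At z = 15.6: the cube does not reach this height (z outside [0, 15]); the cylinder at (-2.5, 6.5): section is a regular 32-gon, circumradius r=10 (area = (32/2)·10.000²·sin(360°/32) = 312.14 mm²); Merging all regions: only the r=10 cylinder at (-2.5, 6.5) is present, so the union is just that shape — area = 312.14 mm²; the cube at (-3, 2.5) (footprint 10×15) is included at this height (area 150.00 mm²); Taking the first minus the rest: starting from that combined region (312.14 mm²), the 10×15 cube at (-3, 2.5) partially overlaps it — only the 121.91 mm² overlap (of its 150.00 mm²) is removed, clipping the outline — area = 190.23 mm². Checking containment: the cross-section at z = 15.6 is a subset of the cross-section at z = 12.6.

entirely on top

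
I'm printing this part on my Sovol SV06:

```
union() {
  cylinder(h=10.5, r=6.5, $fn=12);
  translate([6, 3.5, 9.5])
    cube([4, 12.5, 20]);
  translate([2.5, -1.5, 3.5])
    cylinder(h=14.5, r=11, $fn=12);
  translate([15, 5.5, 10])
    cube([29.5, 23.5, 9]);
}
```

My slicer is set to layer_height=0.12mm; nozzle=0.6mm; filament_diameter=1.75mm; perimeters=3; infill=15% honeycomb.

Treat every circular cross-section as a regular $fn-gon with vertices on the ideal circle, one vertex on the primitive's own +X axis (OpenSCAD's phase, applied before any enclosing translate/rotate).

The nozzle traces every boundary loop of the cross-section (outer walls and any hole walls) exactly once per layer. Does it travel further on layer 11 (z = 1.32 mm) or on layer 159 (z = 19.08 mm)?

layer 11 (z = 1.32 mm)

Layer 11 (z = 1.32): the r=6.5 cylinder gives a regular 12-gon of circumradius 6.5 (constant along its height) (perimeter = 2·12·6.500·sin(180°/12) = 40.38 mm); the cube at (6, 3.5) is absent (z outside [9.5, 29.5]); the cylinder at (2.5, -1.5) does not reach this height (z outside [3.5, 18]); the cube at (15, 5.5) does not reach this height (z outside [10, 19]); Merging all regions: only the r=6.5 cylinder is present, so the union is just that shape — boundary = 40.38 mm. So its perimeter = 40.38 mm. Layer 159 (z = 19.08): the cylinder is not intersected at this z (z outside [0, 10.5]); the 4×12.5 cube at (6, 3.5) contributes its full rectangle (perimeter 33.00 mm); the cylinder at (2.5, -1.5) does not reach this height (z outside [3.5, 18]); the cube at (15, 5.5) is not intersected at this z (z outside [10, 19]); Combining (union): only the 4×12.5 cube at (6, 3.5) is present, so the union is just that shape — boundary = 33.00 mm. So its perimeter = 33.00 mm. Layer 11 is larger (40.38 vs 33.00 mm).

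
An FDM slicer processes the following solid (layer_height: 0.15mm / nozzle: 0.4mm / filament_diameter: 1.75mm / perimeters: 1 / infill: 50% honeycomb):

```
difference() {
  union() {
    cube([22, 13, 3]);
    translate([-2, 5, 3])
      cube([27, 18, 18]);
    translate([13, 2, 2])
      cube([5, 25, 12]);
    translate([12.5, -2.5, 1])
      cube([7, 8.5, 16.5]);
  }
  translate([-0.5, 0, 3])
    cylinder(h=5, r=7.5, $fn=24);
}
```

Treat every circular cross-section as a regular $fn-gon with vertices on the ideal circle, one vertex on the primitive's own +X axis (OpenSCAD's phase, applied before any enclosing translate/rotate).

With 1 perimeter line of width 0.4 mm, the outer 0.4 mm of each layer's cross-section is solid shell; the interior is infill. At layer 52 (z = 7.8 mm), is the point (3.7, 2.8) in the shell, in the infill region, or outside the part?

At z = 7.8 mm: the cube is not intersected at this z (z outside [0, 3]); the cube at (-2, 5) (footprint 27×18) is included at this height; the 5×25 cube at (13, 2) contributes its full rectangle; the cube at (12.5, -2.5) (footprint 7×8.5) is included at this height; Combining (union): the regions partially overlap (shared area 112.00 mm²), so overlapping operands fuse into one piece — 1 connected region; the r=7.5 cylinder at (-0.5, 0) contributes a regular 24-gon of circumradius 7.5; Subtracting the remaining from the first: starting from that combined region, the r=7.5 cylinder at (-0.5, 0) partially overlaps it — only the 13.02 mm² overlap (of its 174.70 mm²) is removed, clipping the outline — 1 connected region. Overall, the cross-section is a single solid region. The nearest boundary edge runs (12.50, 5.00)→(5.04, 5.00); distance from the point to it = 2.57 mm. The point is not inside any of the regions above, so it lies outside the cross-section (2.57 mm from the nearest boundary).

outside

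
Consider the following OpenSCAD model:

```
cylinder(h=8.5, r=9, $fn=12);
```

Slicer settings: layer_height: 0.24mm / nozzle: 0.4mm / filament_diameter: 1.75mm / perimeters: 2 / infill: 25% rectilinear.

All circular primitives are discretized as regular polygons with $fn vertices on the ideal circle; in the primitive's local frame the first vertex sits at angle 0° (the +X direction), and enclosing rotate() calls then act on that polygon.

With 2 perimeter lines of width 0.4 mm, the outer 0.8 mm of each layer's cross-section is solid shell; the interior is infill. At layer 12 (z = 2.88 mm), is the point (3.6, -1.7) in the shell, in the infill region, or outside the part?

At z = 2.88 mm: the r=9 cylinder gives a regular 12-gon of circumradius 9 (constant along its height). Overall, the cross-section is a single solid region. The nearest boundary edge runs (7.79, -4.50)→(9.00, 0.00); distance from the point to it = 4.78 mm. The point is inside the cross-section and 4.78 mm from the nearest boundary — more than the 0.8 mm shell width (2 × 0.4), so it's in the infill interior.

infill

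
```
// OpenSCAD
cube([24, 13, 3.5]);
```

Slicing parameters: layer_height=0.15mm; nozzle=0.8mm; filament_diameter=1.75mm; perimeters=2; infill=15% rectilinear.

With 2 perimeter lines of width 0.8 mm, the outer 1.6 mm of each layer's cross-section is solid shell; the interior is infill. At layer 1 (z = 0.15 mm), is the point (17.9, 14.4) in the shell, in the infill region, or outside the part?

outside

At z = 0.15 mm: the cube is present — its section is the full 24×13 rectangle. Overall, the cross-section is a single solid region. The nearest boundary edge runs (24.00, 13.00)→(0.00, 13.00); distance from the point to it = 1.40 mm. The point is not inside any of the regions above, so it lies outside the cross-section (1.40 mm from the nearest boundary).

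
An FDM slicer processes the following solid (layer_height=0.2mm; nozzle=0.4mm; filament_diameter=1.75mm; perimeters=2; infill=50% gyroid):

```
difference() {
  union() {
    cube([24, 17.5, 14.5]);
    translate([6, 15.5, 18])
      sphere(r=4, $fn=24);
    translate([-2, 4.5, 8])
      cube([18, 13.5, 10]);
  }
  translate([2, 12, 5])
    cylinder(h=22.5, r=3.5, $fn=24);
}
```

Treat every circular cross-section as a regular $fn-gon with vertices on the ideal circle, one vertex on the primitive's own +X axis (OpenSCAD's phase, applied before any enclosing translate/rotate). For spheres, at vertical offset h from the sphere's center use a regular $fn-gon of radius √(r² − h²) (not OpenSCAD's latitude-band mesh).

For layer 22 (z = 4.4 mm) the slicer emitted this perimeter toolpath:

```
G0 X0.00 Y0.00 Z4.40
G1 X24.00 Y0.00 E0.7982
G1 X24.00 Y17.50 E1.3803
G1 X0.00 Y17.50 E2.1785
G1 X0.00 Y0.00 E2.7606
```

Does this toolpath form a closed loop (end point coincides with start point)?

Start point (G0): (0.00, 0.00). End point (last G1): the path returns to the start — closed.

yes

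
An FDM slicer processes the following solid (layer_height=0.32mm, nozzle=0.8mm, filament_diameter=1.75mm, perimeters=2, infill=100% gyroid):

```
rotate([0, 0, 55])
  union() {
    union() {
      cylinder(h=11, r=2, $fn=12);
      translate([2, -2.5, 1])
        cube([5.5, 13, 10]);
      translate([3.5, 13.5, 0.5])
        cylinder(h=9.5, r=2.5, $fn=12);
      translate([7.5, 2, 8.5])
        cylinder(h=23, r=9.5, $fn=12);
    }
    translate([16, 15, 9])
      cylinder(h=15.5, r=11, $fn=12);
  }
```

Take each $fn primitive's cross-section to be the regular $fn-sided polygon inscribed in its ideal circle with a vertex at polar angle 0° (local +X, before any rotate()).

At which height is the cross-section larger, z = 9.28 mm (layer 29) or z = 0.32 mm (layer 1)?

layer 29 (z = 9.28 mm)

Layer 29 (z = 9.28): the r=2 cylinder gives a regular 12-gon of circumradius 2 (constant along its height) (area = (12/2)·2.000²·sin(360°/12) = 12.00 mm²); the 5.5×13 cube at (2, -2.5) contributes its full rectangle (area 71.50 mm²); the r=2.5 cylinder at (3.5, 13.5) contributes a regular 12-gon of circumradius 2.5 (area = (12/2)·2.500²·sin(360°/12) = 18.75 mm²); the cylinder at (7.5, 2): section is a regular 12-gon, circumradius r=9.5 (area = (12/2)·9.500²·sin(360°/12) = 270.75 mm²); Taking the union: the regions partially overlap — summed areas 373.00 mm² minus the doubly-counted overlap 81.88 mm² gives 291.12 mm² — area = 291.12 mm²; the cylinder at (16, 15): section is a regular 12-gon, circumradius r=11 (area = (12/2)·11.000²·sin(360°/12) = 363.00 mm²); Taking the union: the regions partially overlap — summed areas 654.12 mm² minus the doubly-counted overlap 40.31 mm² gives 613.82 mm² — area = 613.82 mm²; (rotated 55° about Z; rotation is an isometry so areas/perimeters/island counts are preserved). So its area = 613.82 mm². Layer 1 (z = 0.32): the r=2 cylinder gives a regular 12-gon of circumradius 2 (constant along its height) (area = (12/2)·2.000²·sin(360°/12) = 12.00 mm²); the cube at (2, -2.5) is absent (z outside [1, 11]); the cylinder at (3.5, 13.5) is absent (z outside [0.5, 10]); the cylinder at (7.5, 2) is not intersected at this z (z outside [8.5, 31.5]); Taking the union: only the r=2 cylinder is present, so the union is just that shape — area = 12.00 mm²; the cylinder at (16, 15) is absent (z outside [9, 24.5]); Merging all regions: only the result so far is present, so the union is just that shape — area = 12.00 mm²; (rotated 55° about Z; rotation is an isometry so areas/perimeters/island counts are preserved). So its area = 12.00 mm². Layer 29 is larger (613.82 vs 12.00 mm²).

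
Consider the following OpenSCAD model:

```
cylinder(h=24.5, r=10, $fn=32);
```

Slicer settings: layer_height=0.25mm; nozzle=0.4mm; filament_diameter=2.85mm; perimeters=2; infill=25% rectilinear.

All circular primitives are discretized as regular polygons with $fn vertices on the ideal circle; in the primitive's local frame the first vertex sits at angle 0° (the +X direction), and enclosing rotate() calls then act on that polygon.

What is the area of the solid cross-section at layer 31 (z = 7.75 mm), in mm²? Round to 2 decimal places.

312.14 mm²

At z = 7.75 mm: the r=10 cylinder contributes a regular 32-gon of circumradius 10 (area = (32/2)·10.000²·sin(360°/32) = 312.14 mm²). Overall, the cross-section is a single solid region. Net area = 312.14 mm².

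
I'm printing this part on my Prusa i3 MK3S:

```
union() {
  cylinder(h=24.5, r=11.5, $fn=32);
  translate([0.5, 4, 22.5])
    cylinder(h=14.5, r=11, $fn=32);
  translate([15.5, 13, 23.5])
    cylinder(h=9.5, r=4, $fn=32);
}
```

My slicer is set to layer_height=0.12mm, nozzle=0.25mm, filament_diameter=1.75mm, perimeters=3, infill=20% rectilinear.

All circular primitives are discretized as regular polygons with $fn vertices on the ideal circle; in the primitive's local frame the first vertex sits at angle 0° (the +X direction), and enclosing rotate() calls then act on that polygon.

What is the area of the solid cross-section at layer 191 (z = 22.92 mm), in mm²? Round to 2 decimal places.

485.87 mm²

At z = 22.92 mm: the cylinder: section is a regular 32-gon, circumradius r=11.5 (area = (32/2)·11.500²·sin(360°/32) = 412.81 mm²); the r=11 cylinder at (0.5, 4) gives a regular 32-gon of circumradius 11 (constant along its height) (area = (32/2)·11.000²·sin(360°/32) = 377.69 mm²); the cylinder at (15.5, 13) does not reach this height (z outside [23.5, 33]); Merging all regions: the regions partially overlap — summed areas 790.51 mm² minus the doubly-counted overlap 304.64 mm² gives 485.87 mm² — area = 485.87 mm². Overall, the cross-section is a single solid region. Net area = 485.87 mm².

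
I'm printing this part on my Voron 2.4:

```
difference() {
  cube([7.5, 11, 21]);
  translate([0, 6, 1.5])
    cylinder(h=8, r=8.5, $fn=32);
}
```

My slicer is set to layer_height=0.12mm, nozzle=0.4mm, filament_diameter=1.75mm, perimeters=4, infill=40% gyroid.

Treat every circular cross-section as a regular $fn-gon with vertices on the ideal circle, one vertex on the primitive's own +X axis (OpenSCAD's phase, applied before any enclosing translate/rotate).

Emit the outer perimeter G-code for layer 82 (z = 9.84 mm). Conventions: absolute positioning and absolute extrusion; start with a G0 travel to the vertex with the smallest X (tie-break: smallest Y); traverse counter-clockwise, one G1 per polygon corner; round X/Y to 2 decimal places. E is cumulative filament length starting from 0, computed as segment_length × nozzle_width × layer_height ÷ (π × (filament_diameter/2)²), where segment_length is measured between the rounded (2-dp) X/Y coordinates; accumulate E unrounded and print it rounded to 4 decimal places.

At z = 9.84 mm: the 7.5×11 cube contributes its full rectangle; the cylinder at (0, 6) is not intersected at this z (z outside [1.5, 9.5]); After the difference (first − rest): none of the subtracted shapes is present at this height, so the 7.5×11 cube is unchanged — 1 connected region. The outline is a single polygon with 4 vertices. Extrusion per mm of travel: 0.4 × 0.12 / (π × 0.875²) = 0.019956. Accumulating E over each segment gives final E = 0.7384.

G0 X0.00 Y0.00 Z9.84
G1 X7.50 Y0.00 E0.1497
G1 X7.50 Y11.00 E0.3692
G1 X0.00 Y11.00 E0.5189
G1 X0.00 Y0.00 E0.7384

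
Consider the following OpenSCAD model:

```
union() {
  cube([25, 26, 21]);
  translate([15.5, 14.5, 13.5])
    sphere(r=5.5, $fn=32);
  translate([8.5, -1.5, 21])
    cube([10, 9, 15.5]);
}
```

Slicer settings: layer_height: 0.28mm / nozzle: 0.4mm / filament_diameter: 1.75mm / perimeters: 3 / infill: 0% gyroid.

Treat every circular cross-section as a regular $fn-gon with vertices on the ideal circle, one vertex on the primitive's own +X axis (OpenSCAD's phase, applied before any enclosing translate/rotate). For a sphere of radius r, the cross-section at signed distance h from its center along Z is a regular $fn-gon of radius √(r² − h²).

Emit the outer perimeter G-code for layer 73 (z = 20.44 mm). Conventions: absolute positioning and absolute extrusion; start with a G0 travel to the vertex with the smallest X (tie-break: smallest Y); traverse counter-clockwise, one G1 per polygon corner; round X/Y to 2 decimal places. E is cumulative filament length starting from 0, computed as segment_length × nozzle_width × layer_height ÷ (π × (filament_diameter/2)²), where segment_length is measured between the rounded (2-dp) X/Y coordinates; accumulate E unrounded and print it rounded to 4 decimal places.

At z = 20.44 mm: the cube (footprint 25×26) is included at this height; the sphere at (15.5, 14.5) is not intersected at this z (|z−center|=6.940 > r=5.5); the cube at (8.5, -1.5) is not intersected at this z (z outside [21, 36.5]); Taking the union: only the 25×26 cube is present, so the union is just that shape — 1 connected region. The outline is a single polygon with 4 vertices. Extrusion per mm of travel: 0.4 × 0.28 / (π × 0.875²) = 0.046564. Accumulating E over each segment gives final E = 4.7495.

G0 X0.00 Y0.00 Z20.44
G1 X25.00 Y0.00 E1.1641
G1 X25.00 Y26.00 E2.3748
G1 X0.00 Y26.00 E3.5389
G1 X0.00 Y0.00 E4.7495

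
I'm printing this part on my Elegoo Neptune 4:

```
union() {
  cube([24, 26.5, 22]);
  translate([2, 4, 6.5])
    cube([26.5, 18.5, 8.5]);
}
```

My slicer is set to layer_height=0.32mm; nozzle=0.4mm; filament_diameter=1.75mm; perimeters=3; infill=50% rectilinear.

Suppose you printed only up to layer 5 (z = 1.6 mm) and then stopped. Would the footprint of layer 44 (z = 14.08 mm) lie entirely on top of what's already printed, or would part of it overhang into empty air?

Compare the two slices. At z = 1.6: the cube is present — its section is the full 24×26.5 rectangle (area 636.00 mm²); the cube at (2, 4) does not reach this height (z outside [6.5, 15]); Merging all regions: only the 24×26.5 cube is present, so the union is just that shape — area = 636.00 mm². At z = 14.08: the cube is present — its section is the full 24×26.5 rectangle (area 636.00 mm²); the cube at (2, 4) (footprint 26.5×18.5) is included at this height (area 490.25 mm²); Taking the union: the regions partially overlap — summed areas 1126.25 mm² minus the doubly-counted overlap 407.00 mm² gives 719.25 mm² — area = 719.25 mm². Checking containment: at z = 14.08 the cross-section extends beyond the z = 1.6 cross-section by about 83.25 mm².

part overhangs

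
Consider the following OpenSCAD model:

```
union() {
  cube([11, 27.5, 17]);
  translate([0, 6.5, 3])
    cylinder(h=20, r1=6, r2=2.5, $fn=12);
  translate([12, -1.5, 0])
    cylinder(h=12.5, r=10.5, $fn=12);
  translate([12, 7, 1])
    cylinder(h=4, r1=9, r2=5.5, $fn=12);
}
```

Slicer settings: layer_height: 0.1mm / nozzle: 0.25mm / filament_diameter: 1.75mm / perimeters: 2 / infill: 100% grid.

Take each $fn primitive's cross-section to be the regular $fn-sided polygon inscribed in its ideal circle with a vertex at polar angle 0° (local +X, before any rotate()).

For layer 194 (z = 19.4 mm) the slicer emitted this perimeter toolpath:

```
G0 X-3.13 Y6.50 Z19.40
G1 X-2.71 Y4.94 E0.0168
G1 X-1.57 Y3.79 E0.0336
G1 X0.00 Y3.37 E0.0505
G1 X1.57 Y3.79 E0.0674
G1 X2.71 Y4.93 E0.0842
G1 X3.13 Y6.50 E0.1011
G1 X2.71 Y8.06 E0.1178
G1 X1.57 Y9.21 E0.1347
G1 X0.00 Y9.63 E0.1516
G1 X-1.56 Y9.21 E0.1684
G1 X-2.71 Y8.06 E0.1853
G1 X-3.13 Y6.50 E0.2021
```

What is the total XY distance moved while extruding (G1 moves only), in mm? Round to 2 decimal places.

Sum the Euclidean lengths of each G1 segment: total = 19.44 mm.

19.44 mm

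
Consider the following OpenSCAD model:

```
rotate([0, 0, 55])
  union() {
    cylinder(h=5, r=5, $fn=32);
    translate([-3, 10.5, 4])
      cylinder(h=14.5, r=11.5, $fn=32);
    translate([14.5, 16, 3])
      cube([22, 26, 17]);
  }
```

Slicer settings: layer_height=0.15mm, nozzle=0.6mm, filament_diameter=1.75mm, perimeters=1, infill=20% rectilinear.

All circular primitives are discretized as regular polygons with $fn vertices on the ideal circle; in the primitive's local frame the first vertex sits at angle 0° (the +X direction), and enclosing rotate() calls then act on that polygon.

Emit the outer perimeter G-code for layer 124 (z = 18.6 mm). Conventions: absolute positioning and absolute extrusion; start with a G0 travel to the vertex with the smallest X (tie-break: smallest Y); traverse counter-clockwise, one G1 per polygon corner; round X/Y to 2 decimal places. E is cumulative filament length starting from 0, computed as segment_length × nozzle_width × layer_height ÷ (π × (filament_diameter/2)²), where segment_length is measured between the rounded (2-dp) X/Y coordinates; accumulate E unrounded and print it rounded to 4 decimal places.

G0 X-26.09 Y35.97 Z18.60
G1 X-4.79 Y21.05 E0.9731
G1 X7.83 Y39.08 E1.7966
G1 X-13.47 Y53.99 E2.7694
G1 X-26.09 Y35.97 E3.5926

At z = 18.6 mm: the cylinder is not intersected at this z (z outside [0, 5]); the cylinder at (-3, 10.5) is absent (z outside [4, 18.5]); the 22×26 cube at (14.5, 16) contributes its full rectangle; Taking the union: only the 22×26 cube at (14.5, 16) is present, so the union is just that shape — 1 connected region; (rotated 55° about Z; rotation is an isometry so areas/perimeters/island counts are preserved). The outline is a single polygon with 4 vertices. Extrusion per mm of travel: 0.6 × 0.15 / (π × 0.875²) = 0.037418. Accumulating E over each segment gives final E = 3.5926.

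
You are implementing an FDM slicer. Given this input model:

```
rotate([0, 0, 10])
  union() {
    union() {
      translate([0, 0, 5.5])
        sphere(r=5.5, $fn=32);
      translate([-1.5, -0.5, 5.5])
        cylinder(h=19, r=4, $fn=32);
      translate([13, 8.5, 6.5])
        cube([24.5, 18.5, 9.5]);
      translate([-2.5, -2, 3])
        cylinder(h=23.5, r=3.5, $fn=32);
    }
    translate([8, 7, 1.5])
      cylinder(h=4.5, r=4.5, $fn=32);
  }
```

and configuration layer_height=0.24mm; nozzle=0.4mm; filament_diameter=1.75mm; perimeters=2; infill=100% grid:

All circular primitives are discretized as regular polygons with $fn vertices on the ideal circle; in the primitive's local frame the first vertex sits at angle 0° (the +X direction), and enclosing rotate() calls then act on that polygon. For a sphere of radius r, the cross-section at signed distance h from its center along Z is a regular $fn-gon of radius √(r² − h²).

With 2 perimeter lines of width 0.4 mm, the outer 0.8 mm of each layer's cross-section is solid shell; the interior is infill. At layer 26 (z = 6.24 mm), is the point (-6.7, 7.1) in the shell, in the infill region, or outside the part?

At z = 6.24 mm: the sphere: section is a regular 32-gon, circumradius = √(r²−h²) = √(5.5²−0.74²) = 5.450; the cylinder at (-1.5, -0.5): section is a regular 32-gon, circumradius r=4; the cube at (13, 8.5) is absent (z outside [6.5, 16]); the cylinder at (-2.5, -2): section is a regular 32-gon, circumradius r=3.5; Taking the union: the regions partially overlap (shared area 81.72 mm²), so overlapping operands fuse into one piece — 1 connected region; the cylinder at (8, 7) is not intersected at this z (z outside [1.5, 6]); Taking the union: only the result so far is present, so the union is just that shape — 1 connected region; (whole slice rotated 10° about Z — lengths, areas and connectivity unchanged). Overall, the cross-section is a single solid region. Undo the 10° rotation: the query point maps to (-5.365, 8.156) in the un-rotated model frame. The nearest boundary edge runs (-3.85, 3.85)→(-3.03, 4.53); distance from the point to it = 4.31 mm. The point is not inside any of the regions above, so it lies outside the cross-section (4.31 mm from the nearest boundary).

outside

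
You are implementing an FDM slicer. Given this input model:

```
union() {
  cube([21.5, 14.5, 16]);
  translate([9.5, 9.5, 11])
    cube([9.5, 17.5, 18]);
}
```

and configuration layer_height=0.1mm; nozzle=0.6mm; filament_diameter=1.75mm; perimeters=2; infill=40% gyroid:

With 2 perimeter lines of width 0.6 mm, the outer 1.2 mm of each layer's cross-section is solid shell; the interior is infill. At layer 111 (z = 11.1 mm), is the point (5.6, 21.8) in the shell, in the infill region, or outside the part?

At z = 11.1 mm: the cube is present — its section is the full 21.5×14.5 rectangle; the 9.5×17.5 cube at (9.5, 9.5) contributes its full rectangle; Combining (union): the regions partially overlap (shared area 47.50 mm²), so overlapping operands fuse into one piece — 1 connected region. Overall, the cross-section is a single solid region. The nearest boundary edge runs (9.50, 14.50)→(9.50, 27.00); distance from the point to it = 3.90 mm. The point is not inside any of the regions above, so it lies outside the cross-section (3.90 mm from the nearest boundary).

outside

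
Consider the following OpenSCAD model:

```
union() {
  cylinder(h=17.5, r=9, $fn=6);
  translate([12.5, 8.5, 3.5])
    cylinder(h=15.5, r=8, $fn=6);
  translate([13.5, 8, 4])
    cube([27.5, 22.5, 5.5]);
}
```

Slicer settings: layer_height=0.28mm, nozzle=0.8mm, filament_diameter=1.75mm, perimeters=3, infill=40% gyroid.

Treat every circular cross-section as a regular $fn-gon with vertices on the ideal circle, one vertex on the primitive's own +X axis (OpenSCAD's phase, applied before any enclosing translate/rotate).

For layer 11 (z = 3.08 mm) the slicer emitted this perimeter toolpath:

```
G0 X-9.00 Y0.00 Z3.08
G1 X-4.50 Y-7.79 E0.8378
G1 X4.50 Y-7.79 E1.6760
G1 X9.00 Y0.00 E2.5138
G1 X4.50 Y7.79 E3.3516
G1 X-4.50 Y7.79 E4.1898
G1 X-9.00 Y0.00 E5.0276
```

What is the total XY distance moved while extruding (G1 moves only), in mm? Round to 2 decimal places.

53.99 mm

Sum the Euclidean lengths of each G1 segment: total = 53.99 mm.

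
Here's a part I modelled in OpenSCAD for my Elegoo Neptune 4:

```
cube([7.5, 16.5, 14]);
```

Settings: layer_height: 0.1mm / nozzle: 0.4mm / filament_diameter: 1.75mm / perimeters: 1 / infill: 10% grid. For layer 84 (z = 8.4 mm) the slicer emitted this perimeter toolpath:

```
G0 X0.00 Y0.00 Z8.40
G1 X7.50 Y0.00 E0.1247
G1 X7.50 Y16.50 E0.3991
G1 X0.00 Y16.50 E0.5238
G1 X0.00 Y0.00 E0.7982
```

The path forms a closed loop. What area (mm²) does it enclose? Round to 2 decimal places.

Apply the shoelace formula to the sequence of (X, Y) vertices; enclosed area = 123.75 mm².

123.75 mm²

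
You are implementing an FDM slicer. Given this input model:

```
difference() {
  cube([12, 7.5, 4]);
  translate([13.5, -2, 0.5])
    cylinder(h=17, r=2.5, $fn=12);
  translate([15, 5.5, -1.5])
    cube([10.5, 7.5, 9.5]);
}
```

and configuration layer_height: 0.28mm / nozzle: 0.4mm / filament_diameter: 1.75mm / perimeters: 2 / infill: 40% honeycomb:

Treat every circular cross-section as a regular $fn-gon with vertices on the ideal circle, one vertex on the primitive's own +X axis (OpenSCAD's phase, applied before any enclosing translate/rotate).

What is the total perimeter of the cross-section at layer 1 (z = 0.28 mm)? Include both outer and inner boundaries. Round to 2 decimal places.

39.00 mm

At z = 0.28 mm: the 12×7.5 cube contributes its full rectangle (perimeter 39.00 mm); the cylinder at (13.5, -2) is not intersected at this z (z outside [0.5, 17.5]); the cube at (15, 5.5) is present — its section is the full 10.5×7.5 rectangle (perimeter 36.00 mm); After the difference (first − rest): starting from the 12×7.5 cube, the 10.5×7.5 cube at (15, 5.5) misses the remaining region (no effect) — boundary = 39.00 mm. Overall, the cross-section is a single solid region. Total boundary length (outer) = 39.00 mm.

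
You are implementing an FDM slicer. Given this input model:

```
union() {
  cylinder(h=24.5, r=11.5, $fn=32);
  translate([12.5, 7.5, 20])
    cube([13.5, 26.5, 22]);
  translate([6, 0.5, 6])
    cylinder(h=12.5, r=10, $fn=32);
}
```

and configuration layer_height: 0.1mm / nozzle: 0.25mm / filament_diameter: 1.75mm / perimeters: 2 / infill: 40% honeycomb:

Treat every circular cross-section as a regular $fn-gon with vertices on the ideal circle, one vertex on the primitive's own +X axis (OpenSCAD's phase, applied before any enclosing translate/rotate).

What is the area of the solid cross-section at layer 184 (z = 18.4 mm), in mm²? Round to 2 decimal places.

493.95 mm²

At z = 18.4 mm: the r=11.5 cylinder contributes a regular 32-gon of circumradius 11.5 (area = (32/2)·11.500²·sin(360°/32) = 412.81 mm²); the cube at (12.5, 7.5) does not reach this height (z outside [20, 42]); the cylinder at (6, 0.5): section is a regular 32-gon, circumradius r=10 (area = (32/2)·10.000²·sin(360°/32) = 312.14 mm²); Combining (union): the regions partially overlap — summed areas 724.96 mm² minus the doubly-counted overlap 231.01 mm² gives 493.95 mm² — area = 493.95 mm². Overall, the cross-section is a single solid region. Net area = 493.95 mm².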